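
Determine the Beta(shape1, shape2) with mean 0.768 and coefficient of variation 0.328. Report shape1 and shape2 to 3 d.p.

σ = CV·μ = 0.328×0.768 = 0.25190, so σ² = 0.063456.
s+1 = μ(1−μ)/σ² = 0.178176/0.063456 = 2.8079, so s = shape1+shape2 = 1.8079.
shape1 = μs = 1.388, shape2 = (1−μ)s = 0.419.

shape1 = 1.388, shape2 = 0.419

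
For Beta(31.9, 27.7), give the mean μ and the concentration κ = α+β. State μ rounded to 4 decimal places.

μ = 0.5352, κ = 59.6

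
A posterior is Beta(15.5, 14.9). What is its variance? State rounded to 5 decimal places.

0.00796

α+β = 30.4 and αβ = 230.95, so Var = αβ/[(α+β)²(α+β+1)] = 230.95/29018.624 = 0.00796.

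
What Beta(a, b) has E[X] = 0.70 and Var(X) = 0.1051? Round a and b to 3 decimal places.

a = 0.699, b = 0.299

By moment matching, a+b = μ(1−μ)/σ² − 1 = (0.70·0.30)/0.1051 − 1 = 1.9981 − 1 = 0.9981.
Since a/(a+b) = μ, a = 0.70·0.9981 = 0.699 and b = 0.30·0.9981 = 0.299.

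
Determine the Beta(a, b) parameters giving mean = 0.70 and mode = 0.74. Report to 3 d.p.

a = 8.400, b = 3.600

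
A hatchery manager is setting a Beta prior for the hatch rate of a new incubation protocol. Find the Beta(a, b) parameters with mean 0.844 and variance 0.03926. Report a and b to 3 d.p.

Let s = a+b. The Beta variance is μ(1−μ)/(s+1).
So s+1 = μ(1−μ)/σ² = (0.844×0.156)/0.03926 = 0.131664/0.03926 = 3.3536, giving s = 2.3536.
Then a = μs = 0.844×2.3536 = 1.986 and b = (1−μ)s = 0.156×2.3536 = 0.367.

a = 1.986, b = 0.367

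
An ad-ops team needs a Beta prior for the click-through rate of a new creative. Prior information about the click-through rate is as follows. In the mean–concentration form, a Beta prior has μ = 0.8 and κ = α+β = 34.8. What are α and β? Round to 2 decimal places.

α = 27.84, β = 6.96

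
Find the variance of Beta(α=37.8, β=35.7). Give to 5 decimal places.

0.00335

Var = αβ/[(α+β)²(α+β+1)] = (37.8×35.7)/(73.5²×74.5) = 1349.46/402467.625 = 0.00335.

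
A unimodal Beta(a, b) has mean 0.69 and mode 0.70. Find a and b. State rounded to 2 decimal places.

a = 27.60, b = 12.40

With s = a+b: μ = a/s and mode = (a−1)/(s−2). Eliminating a = μs,
μs − 1 = m(s−2) ⇒ s(μ−m) = 1−2m ⇒ s = -0.40/-0.01 = 40.0000.
So a = μs = 27.60, b = (1−μ)s = 12.40.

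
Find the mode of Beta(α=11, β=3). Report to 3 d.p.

With α,β > 1, mode = (α−1)/(α+β−2) = 10/12 = 0.833.

0.833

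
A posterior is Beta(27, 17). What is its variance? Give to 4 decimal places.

0.0053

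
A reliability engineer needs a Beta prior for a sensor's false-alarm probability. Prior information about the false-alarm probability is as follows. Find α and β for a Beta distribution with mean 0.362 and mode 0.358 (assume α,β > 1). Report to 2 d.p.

α = 25.70, β = 45.30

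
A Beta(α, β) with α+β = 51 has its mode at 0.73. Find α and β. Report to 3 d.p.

α = 36.770, β = 14.230

Since the density peak of Beta(α,β) is at (α−1)/(α+β−2),
α = 1 + 0.73(51−2) = 36.770 and β = 51 − 36.770 = 14.230.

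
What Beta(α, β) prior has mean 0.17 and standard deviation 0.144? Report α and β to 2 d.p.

α = 0.99, β = 4.82

Variance = 0.144² = 0.020736. The moment-matching identity α+β = μ(1−μ)/Var − 1 gives
α+β = 0.1411/0.020736 − 1 = 5.8046, so α = μ·5.8046 = 0.99 and β = (1−μ)·5.8046 = 4.82.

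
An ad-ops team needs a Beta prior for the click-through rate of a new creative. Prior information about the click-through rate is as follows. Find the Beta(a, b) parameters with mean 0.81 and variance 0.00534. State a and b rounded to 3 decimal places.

Write ν = a+b; then a = μν and Var = μ(1−μ)/(ν+1).
ν = μ(1−μ)/Var − 1 = 0.1539/0.00534 − 1 = 27.8202.
a = 0.81·27.8202 = 22.534, b = 0.19·27.8202 = 5.286.

a = 22.534, b = 5.286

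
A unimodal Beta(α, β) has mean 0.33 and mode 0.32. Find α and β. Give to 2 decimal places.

Let s = α+β. Mean gives α = μs = 0.33s; mode gives (α−1)/(s−2) = 0.32.
Substituting: 0.33s − 1 = 0.32(s−2) = 0.32s − 0.64, so 0.01s = 0.36 and s = 36.0000.
Then α = 0.33×36.0000 = 11.88 and β = s−α = 24.12.

α = 11.88, β = 24.12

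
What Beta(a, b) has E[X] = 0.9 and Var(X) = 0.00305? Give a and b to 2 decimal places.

Let s = a+b. The Beta variance is μ(1−μ)/(s+1).
So s+1 = μ(1−μ)/σ² = (0.9×0.1)/0.00305 = 0.09/0.00305 = 29.5082, giving s = 28.5082.
Then a = μs = 0.9×28.5082 = 25.66 and b = (1−μ)s = 0.1×28.5082 = 2.85.

a = 25.66, b = 2.85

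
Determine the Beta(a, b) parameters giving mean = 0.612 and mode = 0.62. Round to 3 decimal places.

Let s = a+b. Mean gives a = μs = 0.612s; mode gives (a−1)/(s−2) = 0.62.
Substituting: 0.612s − 1 = 0.62(s−2) = 0.62s − 1.24, so -0.008s = -0.24 and s = 30.0000.
Then a = 0.612×30.0000 = 18.360 and b = s−a = 11.640.

a = 18.360, b = 11.640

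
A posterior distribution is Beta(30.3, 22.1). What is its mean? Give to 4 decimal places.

E[X] = α/(α+β) = 30.3/52.4 = 0.5782.

0.5782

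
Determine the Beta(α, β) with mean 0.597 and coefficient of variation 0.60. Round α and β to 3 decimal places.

σ = CV·μ = 0.60×0.597 = 0.35820, so σ² = 0.128307.
s+1 = μ(1−μ)/σ² = 0.240591/0.128307 = 1.8751, so s = α+β = 0.8751.
α = μs = 0.522, β = (1−μ)s = 0.353.

α = 0.522, β = 0.353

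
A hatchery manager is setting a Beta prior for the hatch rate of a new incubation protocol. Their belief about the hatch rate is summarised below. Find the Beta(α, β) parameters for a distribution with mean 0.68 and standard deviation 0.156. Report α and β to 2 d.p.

α = 5.40, β = 2.54

First σ² = 0.024336. Setting α = μn, β = (1−μ)n with n = α+β,
μ(1−μ)/(n+1) = 0.024336 ⇒ n+1 = 0.2176/0.024336 = 8.9415 ⇒ n = 7.9415.
Hence α = 0.68×7.9415 = 5.40, β = 0.32×7.9415 = 2.54.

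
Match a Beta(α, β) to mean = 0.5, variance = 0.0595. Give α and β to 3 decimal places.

Let s = α+β. The Beta variance is μ(1−μ)/(s+1).
So s+1 = μ(1−μ)/σ² = (0.5×0.5)/0.0595 = 0.25/0.0595 = 4.2017, giving s = 3.2017.
Then α = μs = 0.5×3.2017 = 1.601 and β = (1−μ)s = 0.5×3.2017 = 1.601.

α = 1.601, β = 1.601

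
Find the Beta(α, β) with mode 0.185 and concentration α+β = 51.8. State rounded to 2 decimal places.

α = 10.21, β = 41.59

Since the density peak of Beta(α,β) is at (α−1)/(α+β−2),
α = 1 + 0.185(51.8−2) = 10.21 and β = 51.8 − 10.21 = 41.59.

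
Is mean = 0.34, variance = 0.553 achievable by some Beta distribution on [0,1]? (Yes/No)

No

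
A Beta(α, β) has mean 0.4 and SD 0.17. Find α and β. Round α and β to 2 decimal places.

First σ² = 0.0289. Setting α = μn, β = (1−μ)n with n = α+β,
μ(1−μ)/(n+1) = 0.0289 ⇒ n+1 = 0.24/0.0289 = 8.3045 ⇒ n = 7.3045.
Hence α = 0.4×7.3045 = 2.92, β = 0.6×7.3045 = 4.38.

α = 2.92, β = 4.38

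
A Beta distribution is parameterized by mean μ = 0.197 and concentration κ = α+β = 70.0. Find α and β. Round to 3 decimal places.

α = 13.790, β = 56.210

Split κ in proportion μ : (1−μ): α = 0.197·70.0 = 13.790, β = 70.0 − 13.790 = 56.210.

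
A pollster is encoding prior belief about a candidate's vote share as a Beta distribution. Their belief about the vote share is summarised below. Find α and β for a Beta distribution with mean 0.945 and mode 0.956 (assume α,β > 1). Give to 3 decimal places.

With s = α+β: μ = α/s and mode = (α−1)/(s−2). Eliminating α = μs,
μs − 1 = m(s−2) ⇒ s(μ−m) = 1−2m ⇒ s = -0.912/-0.011 = 82.9091.
So α = μs = 78.349, β = (1−μ)s = 4.560.

α = 78.349, β = 4.560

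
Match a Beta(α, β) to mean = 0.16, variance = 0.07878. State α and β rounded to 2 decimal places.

α = 0.11, β = 0.59

Let s = α+β. The Beta variance is μ(1−μ)/(s+1).
So s+1 = μ(1−μ)/σ² = (0.16×0.84)/0.07878 = 0.1344/0.07878 = 1.7060, giving s = 0.7060.
Then α = μs = 0.16×0.7060 = 0.11 and β = (1−μ)s = 0.84×0.7060 = 0.59.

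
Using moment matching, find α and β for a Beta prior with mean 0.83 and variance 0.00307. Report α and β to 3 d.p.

Let s = α+β. The Beta variance is μ(1−μ)/(s+1).
So s+1 = μ(1−μ)/σ² = (0.83×0.17)/0.00307 = 0.1411/0.00307 = 45.9609, giving s = 44.9609.
Then α = μs = 0.83×44.9609 = 37.318 and β = (1−μ)s = 0.17×44.9609 = 7.643.

α = 37.318, β = 7.643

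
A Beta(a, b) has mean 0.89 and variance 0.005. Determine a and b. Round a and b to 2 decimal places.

a = 16.54, b = 2.04

Let s = a+b. The Beta variance is μ(1−μ)/(s+1).
So s+1 = μ(1−μ)/σ² = (0.89×0.11)/0.005 = 0.0979/0.005 = 19.5800, giving s = 18.5800.
Then a = μs = 0.89×18.5800 = 16.54 and b = (1−μ)s = 0.11×18.5800 = 2.04.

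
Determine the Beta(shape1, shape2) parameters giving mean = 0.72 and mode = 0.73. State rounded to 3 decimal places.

shape1 = 33.120, shape2 = 12.880

Let s = shape1+shape2. Mean gives shape1 = μs = 0.72s; mode gives (shape1−1)/(s−2) = 0.73.
Substituting: 0.72s − 1 = 0.73(s−2) = 0.73s − 1.46, so -0.01s = -0.46 and s = 46.0000.
Then shape1 = 0.72×46.0000 = 33.120 and shape2 = s−shape1 = 12.880.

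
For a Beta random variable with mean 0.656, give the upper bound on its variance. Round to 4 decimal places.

Var = μ(1−μ)/(α+β+1), which approaches μ(1−μ) as α+β → 0.
So the supremum is μ(1−μ) = 0.656×0.344 = 0.2257.

0.2257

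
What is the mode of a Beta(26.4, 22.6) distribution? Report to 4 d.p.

The density x^(α−1)(1−x)^(β−1) is maximised at (α−1)/(α+β−2) = 25.4/47.0 = 0.5404.

0.5404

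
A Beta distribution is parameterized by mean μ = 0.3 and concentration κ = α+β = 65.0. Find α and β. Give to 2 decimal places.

α = 19.50, β = 45.50

α = μκ = 0.3×65.0 = 19.50 and β = (1−μ)κ = 0.7×65.0 = 45.50.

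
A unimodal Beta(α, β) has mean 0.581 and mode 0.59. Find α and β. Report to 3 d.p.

With s = α+β: μ = α/s and mode = (α−1)/(s−2). Eliminating α = μs,
μs − 1 = m(s−2) ⇒ s(μ−m) = 1−2m ⇒ s = -0.18/-0.009 = 20.0000.
So α = μs = 11.620, β = (1−μ)s = 8.380.

α = 11.620, β = 8.380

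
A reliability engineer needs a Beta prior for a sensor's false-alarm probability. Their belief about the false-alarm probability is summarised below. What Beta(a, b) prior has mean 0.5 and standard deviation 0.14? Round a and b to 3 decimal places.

First σ² = 0.0196. Setting a = μn, b = (1−μ)n with n = a+b,
μ(1−μ)/(n+1) = 0.0196 ⇒ n+1 = 0.25/0.0196 = 12.7551 ⇒ n = 11.7551.
Hence a = 0.5×11.7551 = 5.878, b = 0.5×11.7551 = 5.878.

a = 5.878, b = 5.878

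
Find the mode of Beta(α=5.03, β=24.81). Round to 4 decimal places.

0.1448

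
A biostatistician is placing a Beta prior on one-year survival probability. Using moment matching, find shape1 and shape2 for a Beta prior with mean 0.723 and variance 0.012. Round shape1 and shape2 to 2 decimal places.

shape1 = 11.34, shape2 = 4.35

Let s = shape1+shape2. The Beta variance is μ(1−μ)/(s+1).
So s+1 = μ(1−μ)/σ² = (0.723×0.277)/0.012 = 0.200271/0.012 = 16.6893, giving s = 15.6893.
Then shape1 = μs = 0.723×15.6893 = 11.34 and shape2 = (1−μ)s = 0.277×15.6893 = 4.35.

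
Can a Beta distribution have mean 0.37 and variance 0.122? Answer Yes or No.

Yes

The Beta variance bound is σ² < μ(1−μ).
Here μ(1−μ) = 0.37×0.63 = 0.2331, and 0.122 < 0.2331.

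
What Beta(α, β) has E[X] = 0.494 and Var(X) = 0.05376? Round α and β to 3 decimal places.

α = 1.803, β = 1.847

Write ν = α+β; then α = μν and Var = μ(1−μ)/(ν+1).
ν = μ(1−μ)/Var − 1 = 0.249964/0.05376 − 1 = 3.6496.
α = 0.494·3.6496 = 1.803, β = 0.506·3.6496 = 1.847.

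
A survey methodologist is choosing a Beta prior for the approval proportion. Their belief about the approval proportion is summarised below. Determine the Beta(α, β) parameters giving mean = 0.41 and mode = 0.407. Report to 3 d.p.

α = 25.420, β = 36.580

With s = α+β: μ = α/s and mode = (α−1)/(s−2). Eliminating α = μs,
μs − 1 = m(s−2) ⇒ s(μ−m) = 1−2m ⇒ s = 0.186/0.003 = 62.0000.
So α = μs = 25.420, β = (1−μ)s = 36.580.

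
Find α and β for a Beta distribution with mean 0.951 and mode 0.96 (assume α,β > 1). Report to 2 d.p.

Let s = α+β. Mean gives α = μs = 0.951s; mode gives (α−1)/(s−2) = 0.96.
Substituting: 0.951s − 1 = 0.96(s−2) = 0.96s − 1.92, so -0.009s = -0.92 and s = 102.2222.
Then α = 0.951×102.2222 = 97.21 and β = s−α = 5.01.

α = 97.21, β = 5.01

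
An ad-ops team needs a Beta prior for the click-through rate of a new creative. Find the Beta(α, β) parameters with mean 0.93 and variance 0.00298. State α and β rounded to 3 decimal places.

Let s = α+β. The Beta variance is μ(1−μ)/(s+1).
So s+1 = μ(1−μ)/σ² = (0.93×0.07)/0.00298 = 0.0651/0.00298 = 21.8456, giving s = 20.8456.
Then α = μs = 0.93×20.8456 = 19.386 and β = (1−μ)s = 0.07×20.8456 = 1.459.

α = 19.386, β = 1.459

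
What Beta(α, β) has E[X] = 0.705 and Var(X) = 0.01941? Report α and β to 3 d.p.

α = 6.849, β = 2.866

By moment matching, α+β = μ(1−μ)/σ² − 1 = (0.705·0.295)/0.01941 − 1 = 10.7148 − 1 = 9.7148.
Since α/(α+β) = μ, α = 0.705·9.7148 = 6.849 and β = 0.295·9.7148 = 2.866.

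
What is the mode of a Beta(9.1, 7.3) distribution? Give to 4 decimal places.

0.5625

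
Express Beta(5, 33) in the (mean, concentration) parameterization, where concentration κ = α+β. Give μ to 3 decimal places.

μ = 0.132, κ = 38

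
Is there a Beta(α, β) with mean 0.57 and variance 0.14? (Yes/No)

Yes

For any Beta, Var(X) < E[X]·(1−E[X]).
Here μ(1−μ) = 0.57×0.43 = 0.2451, and 0.14 < 0.2451.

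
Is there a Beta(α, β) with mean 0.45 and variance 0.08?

The Beta variance bound is σ² < μ(1−μ).
Here μ(1−μ) = 0.45×0.55 = 0.2475, and 0.08 < 0.2475.

Yes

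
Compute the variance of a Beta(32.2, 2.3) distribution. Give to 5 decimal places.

α+β = 34.5 and αβ = 74.06, so Var = αβ/[(α+β)²(α+β+1)] = 74.06/42253.875 = 0.00175.

0.00175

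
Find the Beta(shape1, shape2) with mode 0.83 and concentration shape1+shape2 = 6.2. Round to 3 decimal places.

shape1 = 4.486, shape2 = 1.714

Mode = (shape1−1)/(κ−2) with κ = shape1+shape2, so shape1−1 = 0.83·4.2 = 3.486.
shape1 = 4.486; shape2 = κ − shape1 = 1.714.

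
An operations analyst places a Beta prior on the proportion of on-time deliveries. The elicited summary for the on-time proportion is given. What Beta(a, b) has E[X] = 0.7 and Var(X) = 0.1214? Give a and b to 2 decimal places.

Write ν = a+b; then a = μν and Var = μ(1−μ)/(ν+1).
ν = μ(1−μ)/Var − 1 = 0.21/0.1214 − 1 = 0.7298.
a = 0.7·0.7298 = 0.51, b = 0.3·0.7298 = 0.22.

a = 0.51, b = 0.22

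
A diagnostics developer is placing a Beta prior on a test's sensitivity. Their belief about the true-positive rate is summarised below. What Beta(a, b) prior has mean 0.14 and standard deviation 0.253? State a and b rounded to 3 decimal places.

σ² = 0.253² = 0.064009.
With s = a+b, Var = μ(1−μ)/(s+1), so s+1 = (0.14×0.86)/0.064009 = 1.8810 and s = 0.8810.
a = μs = 0.123, b = (1−μ)s = 0.758.

a = 0.123, b = 0.758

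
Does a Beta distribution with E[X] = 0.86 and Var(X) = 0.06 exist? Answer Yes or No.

Yes

The Beta variance bound is σ² < μ(1−μ).
Here μ(1−μ) = 0.86×0.14 = 0.1204, and 0.06 < 0.1204.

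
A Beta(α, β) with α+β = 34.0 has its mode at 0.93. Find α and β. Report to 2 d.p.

α = 30.76, β = 3.24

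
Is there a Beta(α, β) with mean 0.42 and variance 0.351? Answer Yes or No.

For any Beta, Var(X) < E[X]·(1−E[X]).
Here μ(1−μ) = 0.42×0.58 = 0.2436, and 0.351 ≥ 0.2436.

No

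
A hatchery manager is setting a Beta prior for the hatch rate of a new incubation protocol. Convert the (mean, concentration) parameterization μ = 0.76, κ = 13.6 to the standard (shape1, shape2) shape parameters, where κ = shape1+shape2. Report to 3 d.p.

Split κ in proportion μ : (1−μ): shape1 = 0.76·13.6 = 10.336, shape2 = 13.6 − 10.336 = 3.264.

shape1 = 10.336, shape2 = 3.264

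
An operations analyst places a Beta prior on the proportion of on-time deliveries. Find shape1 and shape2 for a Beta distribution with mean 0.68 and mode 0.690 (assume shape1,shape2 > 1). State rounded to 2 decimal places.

With s = shape1+shape2: μ = shape1/s and mode = (shape1−1)/(s−2). Eliminating shape1 = μs,
μs − 1 = m(s−2) ⇒ s(μ−m) = 1−2m ⇒ s = -0.380/-0.010 = 38.0000.
So shape1 = μs = 25.84, shape2 = (1−μ)s = 12.16.

shape1 = 25.84, shape2 = 12.16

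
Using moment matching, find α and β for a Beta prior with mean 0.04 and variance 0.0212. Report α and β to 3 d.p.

Let s = α+β. The Beta variance is μ(1−μ)/(s+1).
So s+1 = μ(1−μ)/σ² = (0.04×0.96)/0.0212 = 0.0384/0.0212 = 1.8113, giving s = 0.8113.
Then α = μs = 0.04×0.8113 = 0.032 and β = (1−μ)s = 0.96×0.8113 = 0.779.

α = 0.032, β = 0.779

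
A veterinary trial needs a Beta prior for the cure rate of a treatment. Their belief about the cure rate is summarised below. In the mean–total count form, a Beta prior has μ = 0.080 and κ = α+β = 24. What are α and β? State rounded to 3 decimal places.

α = 1.920, β = 22.080

α = μκ = 0.080×24 = 1.920 and β = (1−μ)κ = 0.920×24 = 22.080.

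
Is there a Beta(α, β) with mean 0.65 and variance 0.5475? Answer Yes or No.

No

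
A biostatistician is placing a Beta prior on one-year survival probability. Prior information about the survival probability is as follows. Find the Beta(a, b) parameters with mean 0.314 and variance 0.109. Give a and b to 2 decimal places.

a = 0.31, b = 0.67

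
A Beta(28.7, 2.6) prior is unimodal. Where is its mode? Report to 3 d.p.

0.945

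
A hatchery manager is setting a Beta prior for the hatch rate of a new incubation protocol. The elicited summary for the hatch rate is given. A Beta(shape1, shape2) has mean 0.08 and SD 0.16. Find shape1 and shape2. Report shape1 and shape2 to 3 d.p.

Variance = 0.16² = 0.0256. The moment-matching identity shape1+shape2 = μ(1−μ)/Var − 1 gives
shape1+shape2 = 0.0736/0.0256 − 1 = 1.8750, so shape1 = μ·1.8750 = 0.150 and shape2 = (1−μ)·1.8750 = 1.725.

shape1 = 0.150, shape2 = 1.725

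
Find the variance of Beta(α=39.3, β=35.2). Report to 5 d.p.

α+β = 74.5 and αβ = 1383.36, so Var = αβ/[(α+β)²(α+β+1)] = 1383.36/419043.875 = 0.00330.

0.00330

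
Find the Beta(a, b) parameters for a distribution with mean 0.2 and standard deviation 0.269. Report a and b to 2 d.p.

a = 0.24, b = 0.97

Variance = 0.269² = 0.072361. The moment-matching identity a+b = μ(1−μ)/Var − 1 gives
a+b = 0.16/0.072361 − 1 = 1.2111, so a = μ·1.2111 = 0.24 and b = (1−μ)·1.2111 = 0.97.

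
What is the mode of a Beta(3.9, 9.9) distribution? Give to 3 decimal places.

0.246

The density x^(α−1)(1−x)^(β−1) is maximised at (α−1)/(α+β−2) = 2.9/11.8 = 0.246.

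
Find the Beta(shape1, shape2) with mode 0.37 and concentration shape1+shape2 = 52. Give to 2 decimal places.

shape1 = 19.50, shape2 = 32.50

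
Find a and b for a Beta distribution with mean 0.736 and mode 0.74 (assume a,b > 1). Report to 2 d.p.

a = 88.32, b = 31.68

Let s = a+b. Mean gives a = μs = 0.736s; mode gives (a−1)/(s−2) = 0.74.
Substituting: 0.736s − 1 = 0.74(s−2) = 0.74s − 1.48, so -0.004s = -0.48 and s = 120.0000.
Then a = 0.736×120.0000 = 88.32 and b = s−a = 31.68.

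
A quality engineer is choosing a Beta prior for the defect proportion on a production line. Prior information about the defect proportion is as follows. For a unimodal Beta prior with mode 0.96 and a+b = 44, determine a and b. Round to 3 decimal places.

Mode = (a−1)/(κ−2) with κ = a+b, so a−1 = 0.96·42 = 40.320.
a = 41.320; b = κ − a = 2.680.

a = 41.320, b = 2.680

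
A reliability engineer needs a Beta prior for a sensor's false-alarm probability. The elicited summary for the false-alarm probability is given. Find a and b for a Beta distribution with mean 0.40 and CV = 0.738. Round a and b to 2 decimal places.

σ = CV·μ = 0.738×0.40 = 0.29520, so σ² = 0.087143.
s+1 = μ(1−μ)/σ² = 0.2400/0.087143 = 2.7541, so s = a+b = 1.7541.
a = μs = 0.70, b = (1−μ)s = 1.05.

a = 0.70, b = 1.05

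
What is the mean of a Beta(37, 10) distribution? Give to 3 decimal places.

0.787

E[X] = α/(α+β) = 37/47 = 0.787.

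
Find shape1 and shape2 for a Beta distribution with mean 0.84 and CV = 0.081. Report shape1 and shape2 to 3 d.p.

σ = CV·μ = 0.081×0.84 = 0.06804, so σ² = 0.004629.
s+1 = μ(1−μ)/σ² = 0.1344/0.004629 = 29.0316, so s = shape1+shape2 = 28.0316.
shape1 = μs = 23.547, shape2 = (1−μ)s = 4.485.

shape1 = 23.547, shape2 = 4.485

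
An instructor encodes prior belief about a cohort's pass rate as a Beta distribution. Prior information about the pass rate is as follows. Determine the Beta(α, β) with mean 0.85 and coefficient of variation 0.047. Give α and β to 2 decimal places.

α = 67.05, β = 11.83

Var = (CV·μ)² = (0.047×0.85)² = 0.001596.
α+β = μ(1−μ)/Var − 1 = 0.1275/0.001596 − 1 = 78.8871.
Thus α = 0.85·78.8871 = 67.05 and β = 0.15·78.8871 = 11.83.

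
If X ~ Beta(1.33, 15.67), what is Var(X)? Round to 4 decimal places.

0.0040

μ = 1.33/17.00 = 0.078235; Var = μ(1−μ)/(α+β+1) = 0.0721145/18.00 = 0.0040.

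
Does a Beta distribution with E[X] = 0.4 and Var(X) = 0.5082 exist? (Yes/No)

No

A Beta with mean μ has variance μ(1−μ)/(α+β+1) < μ(1−μ).
Here μ(1−μ) = 0.4×0.6 = 0.24, and 0.5082 ≥ 0.24.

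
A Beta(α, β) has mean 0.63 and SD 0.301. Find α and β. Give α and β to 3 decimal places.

First σ² = 0.090601. Setting α = μn, β = (1−μ)n with n = α+β,
μ(1−μ)/(n+1) = 0.090601 ⇒ n+1 = 0.2331/0.090601 = 2.5728 ⇒ n = 1.5728.
Hence α = 0.63×1.5728 = 0.991, β = 0.37×1.5728 = 0.582.

α = 0.991, β = 0.582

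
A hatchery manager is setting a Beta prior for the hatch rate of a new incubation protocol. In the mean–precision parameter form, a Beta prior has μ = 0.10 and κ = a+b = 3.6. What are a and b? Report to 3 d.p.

a = 0.360, b = 3.240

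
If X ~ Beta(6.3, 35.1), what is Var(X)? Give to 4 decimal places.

0.0030

Var = αβ/[(α+β)²(α+β+1)] = (6.3×35.1)/(41.4²×42.4) = 221.13/72671.904 = 0.0030.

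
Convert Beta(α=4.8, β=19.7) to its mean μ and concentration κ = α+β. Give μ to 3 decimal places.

μ = 0.196, κ = 24.5

κ = α+β = 4.8+19.7 = 24.5; μ = α/κ = 4.8/24.5 = 0.196.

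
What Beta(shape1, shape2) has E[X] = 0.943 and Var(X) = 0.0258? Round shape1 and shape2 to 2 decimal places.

shape1 = 1.02, shape2 = 0.06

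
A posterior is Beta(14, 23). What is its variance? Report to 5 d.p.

0.00619

Var = αβ/[(α+β)²(α+β+1)] = (14×23)/(37²×38) = 322/52022 = 0.00619.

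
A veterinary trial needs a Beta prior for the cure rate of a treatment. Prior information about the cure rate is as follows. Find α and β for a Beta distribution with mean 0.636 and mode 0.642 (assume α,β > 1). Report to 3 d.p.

α = 30.104, β = 17.229

With s = α+β: μ = α/s and mode = (α−1)/(s−2). Eliminating α = μs,
μs − 1 = m(s−2) ⇒ s(μ−m) = 1−2m ⇒ s = -0.284/-0.006 = 47.3333.
So α = μs = 30.104, β = (1−μ)s = 17.229.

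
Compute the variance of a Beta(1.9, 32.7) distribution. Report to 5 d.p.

0.00146

Var = αβ/[(α+β)²(α+β+1)] = (1.9×32.7)/(34.6²×35.6) = 62.13/42618.896 = 0.00146.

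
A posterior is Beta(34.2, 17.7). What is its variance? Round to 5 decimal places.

α+β = 51.9 and αβ = 605.34, so Var = αβ/[(α+β)²(α+β+1)] = 605.34/142491.969 = 0.00425.

0.00425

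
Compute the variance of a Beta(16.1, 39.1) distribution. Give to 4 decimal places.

0.0037

Var = αβ/[(α+β)²(α+β+1)] = (16.1×39.1)/(55.2²×56.2) = 629.51/171243.648 = 0.0037.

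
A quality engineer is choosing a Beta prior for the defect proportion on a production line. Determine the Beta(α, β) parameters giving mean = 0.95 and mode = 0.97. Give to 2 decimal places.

With s = α+β: μ = α/s and mode = (α−1)/(s−2). Eliminating α = μs,
μs − 1 = m(s−2) ⇒ s(μ−m) = 1−2m ⇒ s = -0.94/-0.02 = 47.0000.
So α = μs = 44.65, β = (1−μ)s = 2.35.

α = 44.65, β = 2.35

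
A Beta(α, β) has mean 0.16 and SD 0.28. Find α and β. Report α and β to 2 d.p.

α = 0.11, β = 0.60

σ² = 0.28² = 0.0784.
With s = α+β, Var = μ(1−μ)/(s+1), so s+1 = (0.16×0.84)/0.0784 = 1.7143 and s = 0.7143.
α = μs = 0.11, β = (1−μ)s = 0.60.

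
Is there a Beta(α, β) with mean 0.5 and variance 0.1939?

Yes

A Beta with mean μ has variance μ(1−μ)/(α+β+1) < μ(1−μ).
Here μ(1−μ) = 0.5×0.5 = 0.25, and 0.1939 < 0.25.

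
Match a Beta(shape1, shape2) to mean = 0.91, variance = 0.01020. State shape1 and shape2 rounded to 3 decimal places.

shape1 = 6.397, shape2 = 0.633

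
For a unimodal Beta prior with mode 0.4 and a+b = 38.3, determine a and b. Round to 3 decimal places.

a = 15.520, b = 22.780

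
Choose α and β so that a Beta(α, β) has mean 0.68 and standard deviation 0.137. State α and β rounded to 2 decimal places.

α = 7.20, β = 3.39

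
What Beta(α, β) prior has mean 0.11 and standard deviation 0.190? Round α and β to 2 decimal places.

α = 0.19, β = 1.52

First σ² = 0.036100. Setting α = μn, β = (1−μ)n with n = α+β,
μ(1−μ)/(n+1) = 0.036100 ⇒ n+1 = 0.0979/0.036100 = 2.7119 ⇒ n = 1.7119.
Hence α = 0.11×1.7119 = 0.19, β = 0.89×1.7119 = 1.52.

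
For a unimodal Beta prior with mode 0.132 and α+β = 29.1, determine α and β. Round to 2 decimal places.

Mode = (α−1)/(κ−2) with κ = α+β, so α−1 = 0.132·27.1 = 3.58.
α = 4.58; β = κ − α = 24.52.

α = 4.58, β = 24.52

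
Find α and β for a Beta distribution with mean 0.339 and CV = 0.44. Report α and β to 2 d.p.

α = 3.08, β = 6.00

Var = (CV·μ)² = (0.44×0.339)² = 0.022249.
α+β = μ(1−μ)/Var − 1 = 0.224079/0.022249 − 1 = 9.0716.
Thus α = 0.339·9.0716 = 3.08 and β = 0.661·9.0716 = 6.00.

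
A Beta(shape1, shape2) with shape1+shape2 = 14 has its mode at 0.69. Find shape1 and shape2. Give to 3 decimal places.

For shape1,shape2>1 the mode is (shape1−1)/(shape1+shape2−2), so shape1 = mode·(κ−2)+1 = 0.69×12+1 = 9.280.
And shape2 = (1−mode)·(κ−2)+1 = 0.31×12+1 = 4.720.

shape1 = 9.280, shape2 = 4.720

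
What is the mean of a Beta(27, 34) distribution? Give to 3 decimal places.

0.443

The Beta mean is α/(α+β) = 27/(27+34) = 0.443.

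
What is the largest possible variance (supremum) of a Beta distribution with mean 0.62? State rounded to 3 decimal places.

Var = μ(1−μ)/(α+β+1), which approaches μ(1−μ) as α+β → 0.
So the supremum is μ(1−μ) = 0.62×0.38 = 0.236.

0.236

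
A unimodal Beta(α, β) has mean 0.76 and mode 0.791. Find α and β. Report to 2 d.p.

α = 14.27, β = 4.51

Let s = α+β. Mean gives α = μs = 0.76s; mode gives (α−1)/(s−2) = 0.791.
Substituting: 0.76s − 1 = 0.791(s−2) = 0.791s − 1.582, so -0.031s = -0.582 and s = 18.7742.
Then α = 0.76×18.7742 = 14.27 and β = s−α = 4.51.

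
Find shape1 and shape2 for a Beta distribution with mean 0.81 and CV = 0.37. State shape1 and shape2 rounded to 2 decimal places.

shape1 = 0.58, shape2 = 0.14

Var = (CV·μ)² = (0.37×0.81)² = 0.089820.
shape1+shape2 = μ(1−μ)/Var − 1 = 0.1539/0.089820 − 1 = 0.7134.
Thus shape1 = 0.81·0.7134 = 0.58 and shape2 = 0.19·0.7134 = 0.14.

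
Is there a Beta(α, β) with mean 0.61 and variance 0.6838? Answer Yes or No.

No

The Beta variance bound is σ² < μ(1−μ).
Here μ(1−μ) = 0.61×0.39 = 0.2379, and 0.6838 ≥ 0.2379.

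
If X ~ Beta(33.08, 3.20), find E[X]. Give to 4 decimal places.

0.9118

The Beta mean is α/(α+β) = 33.08/(33.08+3.20) = 0.9118.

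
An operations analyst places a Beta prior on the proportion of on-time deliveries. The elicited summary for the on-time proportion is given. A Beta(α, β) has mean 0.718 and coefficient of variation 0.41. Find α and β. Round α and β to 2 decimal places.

α = 0.96, β = 0.38

Var = (CV·μ)² = (0.41×0.718)² = 0.086660.
α+β = μ(1−μ)/Var − 1 = 0.202476/0.086660 − 1 = 1.3365.
Thus α = 0.718·1.3365 = 0.96 and β = 0.282·1.3365 = 0.38.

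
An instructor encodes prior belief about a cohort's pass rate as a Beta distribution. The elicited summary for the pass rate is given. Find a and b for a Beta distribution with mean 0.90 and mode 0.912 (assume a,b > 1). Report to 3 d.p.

Let s = a+b. Mean gives a = μs = 0.90s; mode gives (a−1)/(s−2) = 0.912.
Substituting: 0.90s − 1 = 0.912(s−2) = 0.912s − 1.824, so -0.012s = -0.824 and s = 68.6667.
Then a = 0.90×68.6667 = 61.800 and b = s−a = 6.867.

a = 61.800, b = 6.867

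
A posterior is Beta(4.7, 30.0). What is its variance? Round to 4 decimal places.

μ = 4.7/34.7 = 0.135447; Var = μ(1−μ)/(α+β+1) = 0.1171009/35.7 = 0.0033.

0.0033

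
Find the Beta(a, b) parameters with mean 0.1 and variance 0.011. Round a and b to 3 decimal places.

Write ν = a+b; then a = μν and Var = μ(1−μ)/(ν+1).
ν = μ(1−μ)/Var − 1 = 0.09/0.011 − 1 = 7.1818.
a = 0.1·7.1818 = 0.718, b = 0.9·7.1818 = 6.464.

a = 0.718, b = 6.464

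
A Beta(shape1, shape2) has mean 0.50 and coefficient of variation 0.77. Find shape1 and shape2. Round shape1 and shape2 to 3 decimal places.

shape1 = 0.343, shape2 = 0.343

σ = CV·μ = 0.77×0.50 = 0.38500, so σ² = 0.148225.
s+1 = μ(1−μ)/σ² = 0.2500/0.148225 = 1.6866, so s = shape1+shape2 = 0.6866.
shape1 = μs = 0.343, shape2 = (1−μ)s = 0.343.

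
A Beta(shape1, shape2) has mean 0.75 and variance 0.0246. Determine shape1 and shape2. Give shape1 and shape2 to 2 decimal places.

shape1 = 4.97, shape2 = 1.66

Write ν = shape1+shape2; then shape1 = μν and Var = μ(1−μ)/(ν+1).
ν = μ(1−μ)/Var − 1 = 0.1875/0.0246 − 1 = 6.6220.
shape1 = 0.75·6.6220 = 4.97, shape2 = 0.25·6.6220 = 1.66.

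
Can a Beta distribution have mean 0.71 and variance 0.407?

No

A Beta with mean μ has variance μ(1−μ)/(α+β+1) < μ(1−μ).
Here μ(1−μ) = 0.71×0.29 = 0.2059, and 0.407 ≥ 0.2059.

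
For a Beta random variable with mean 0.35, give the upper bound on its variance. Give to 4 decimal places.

For fixed mean μ the Beta variance is μ(1−μ)/(α+β+1), increasing as α+β decreases.
Its least upper bound (not attained) is μ(1−μ) = 0.35·0.65 = 0.2275.

0.2275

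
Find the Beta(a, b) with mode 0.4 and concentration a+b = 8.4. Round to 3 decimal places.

a = 3.560, b = 4.840

Since the density peak of Beta(a,b) is at (a−1)/(a+b−2),
a = 1 + 0.4(8.4−2) = 3.560 and b = 8.4 − 3.560 = 4.840.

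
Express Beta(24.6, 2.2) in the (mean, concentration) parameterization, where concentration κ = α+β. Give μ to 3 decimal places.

κ = α+β = 24.6+2.2 = 26.8; μ = α/κ = 24.6/26.8 = 0.918.

μ = 0.918, κ = 26.8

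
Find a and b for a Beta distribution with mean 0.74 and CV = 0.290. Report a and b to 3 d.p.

σ = CV·μ = 0.290×0.74 = 0.21460, so σ² = 0.046053.
s+1 = μ(1−μ)/σ² = 0.1924/0.046053 = 4.1778, so s = a+b = 3.1778.
a = μs = 2.352, b = (1−μ)s = 0.826.

a = 2.352, b = 0.826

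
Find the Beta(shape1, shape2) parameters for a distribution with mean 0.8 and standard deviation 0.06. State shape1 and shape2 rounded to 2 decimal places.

shape1 = 34.76, shape2 = 8.69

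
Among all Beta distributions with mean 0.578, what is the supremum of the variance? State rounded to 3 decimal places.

For fixed mean μ the Beta variance is μ(1−μ)/(α+β+1), increasing as α+β decreases.
Its least upper bound (not attained) is μ(1−μ) = 0.578·0.422 = 0.244.

0.244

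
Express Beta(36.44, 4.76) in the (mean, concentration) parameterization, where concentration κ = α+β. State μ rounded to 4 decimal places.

κ = α+β = 36.44+4.76 = 41.20; μ = α/κ = 36.44/41.20 = 0.8845.

μ = 0.8845, κ = 41.20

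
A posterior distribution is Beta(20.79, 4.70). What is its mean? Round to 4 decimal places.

E[X] = α/(α+β) = 20.79/25.49 = 0.8156.

0.8156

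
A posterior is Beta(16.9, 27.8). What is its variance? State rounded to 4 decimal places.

0.0051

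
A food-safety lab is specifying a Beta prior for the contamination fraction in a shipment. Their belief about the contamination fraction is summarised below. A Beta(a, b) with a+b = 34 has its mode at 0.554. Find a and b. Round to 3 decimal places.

Since the density peak of Beta(a,b) is at (a−1)/(a+b−2),
a = 1 + 0.554(34−2) = 18.728 and b = 34 − 18.728 = 15.272.

a = 18.728, b = 15.272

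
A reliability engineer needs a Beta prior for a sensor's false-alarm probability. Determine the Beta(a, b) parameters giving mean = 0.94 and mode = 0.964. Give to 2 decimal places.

a = 36.35, b = 2.32

Let s = a+b. Mean gives a = μs = 0.94s; mode gives (a−1)/(s−2) = 0.964.
Substituting: 0.94s − 1 = 0.964(s−2) = 0.964s − 1.928, so -0.024s = -0.928 and s = 38.6667.
Then a = 0.94×38.6667 = 36.35 and b = s−a = 2.32.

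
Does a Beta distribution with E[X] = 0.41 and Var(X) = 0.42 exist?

No

The Beta variance bound is σ² < μ(1−μ).
Here μ(1−μ) = 0.41×0.59 = 0.2419, and 0.42 ≥ 0.2419.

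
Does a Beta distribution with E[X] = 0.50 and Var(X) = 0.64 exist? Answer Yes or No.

No

The Beta variance bound is σ² < μ(1−μ).
Here μ(1−μ) = 0.50×0.50 = 0.2500, and 0.64 ≥ 0.2500.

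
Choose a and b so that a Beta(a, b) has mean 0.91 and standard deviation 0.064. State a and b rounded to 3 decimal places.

a = 17.286, b = 1.710

σ² = 0.064² = 0.004096.
With s = a+b, Var = μ(1−μ)/(s+1), so s+1 = (0.91×0.09)/0.004096 = 19.9951 and s = 18.9951.
a = μs = 17.286, b = (1−μ)s = 1.710.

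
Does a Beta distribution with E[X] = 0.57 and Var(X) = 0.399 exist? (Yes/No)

No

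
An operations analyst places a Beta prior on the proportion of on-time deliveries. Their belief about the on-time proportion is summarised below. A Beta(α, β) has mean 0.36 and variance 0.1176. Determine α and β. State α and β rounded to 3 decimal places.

Let s = α+β. The Beta variance is μ(1−μ)/(s+1).
So s+1 = μ(1−μ)/σ² = (0.36×0.64)/0.1176 = 0.2304/0.1176 = 1.9592, giving s = 0.9592.
Then α = μs = 0.36×0.9592 = 0.345 and β = (1−μ)s = 0.64×0.9592 = 0.614.

α = 0.345, β = 0.614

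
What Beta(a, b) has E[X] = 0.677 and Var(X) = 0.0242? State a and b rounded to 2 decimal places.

a = 5.44, b = 2.60

Write ν = a+b; then a = μν and Var = μ(1−μ)/(ν+1).
ν = μ(1−μ)/Var − 1 = 0.218671/0.0242 − 1 = 8.0360.
a = 0.677·8.0360 = 5.44, b = 0.323·8.0360 = 2.60.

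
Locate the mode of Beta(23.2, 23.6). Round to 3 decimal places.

0.496

With α,β > 1, mode = (α−1)/(α+β−2) = 22.2/44.8 = 0.496.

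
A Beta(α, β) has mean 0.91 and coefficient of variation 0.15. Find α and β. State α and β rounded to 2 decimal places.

α = 3.09, β = 0.31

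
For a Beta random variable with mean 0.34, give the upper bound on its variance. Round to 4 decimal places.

For fixed mean μ the Beta variance is μ(1−μ)/(α+β+1), increasing as α+β decreases.
Its least upper bound (not attained) is μ(1−μ) = 0.34·0.66 = 0.2244.

0.2244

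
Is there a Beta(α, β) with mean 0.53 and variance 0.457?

No

The Beta variance bound is σ² < μ(1−μ).
Here μ(1−μ) = 0.53×0.47 = 0.2491, and 0.457 ≥ 0.2491.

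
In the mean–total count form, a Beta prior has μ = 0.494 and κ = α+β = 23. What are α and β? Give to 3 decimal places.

α = μκ = 0.494×23 = 11.362 and β = (1−μ)κ = 0.506×23 = 11.638.

α = 11.362, β = 11.638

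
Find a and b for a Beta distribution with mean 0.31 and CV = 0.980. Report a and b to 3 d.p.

a = 0.408, b = 0.909

σ = CV·μ = 0.980×0.31 = 0.30380, so σ² = 0.092294.
s+1 = μ(1−μ)/σ² = 0.2139/0.092294 = 2.3176, so s = a+b = 1.3176.
a = μs = 0.408, b = (1−μ)s = 0.909.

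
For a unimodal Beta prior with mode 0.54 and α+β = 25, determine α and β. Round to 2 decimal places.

For α,β>1 the mode is (α−1)/(α+β−2), so α = mode·(κ−2)+1 = 0.54×23+1 = 13.42.
And β = (1−mode)·(κ−2)+1 = 0.46×23+1 = 11.58.

α = 13.42, β = 11.58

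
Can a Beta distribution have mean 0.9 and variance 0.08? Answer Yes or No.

For any Beta, Var(X) < E[X]·(1−E[X]).
Here μ(1−μ) = 0.9×0.1 = 0.09, and 0.08 < 0.09.

Yes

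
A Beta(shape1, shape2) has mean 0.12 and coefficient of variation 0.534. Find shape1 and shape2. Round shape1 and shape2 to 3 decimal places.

shape1 = 2.966, shape2 = 21.751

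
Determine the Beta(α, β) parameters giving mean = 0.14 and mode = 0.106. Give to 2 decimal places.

With s = α+β: μ = α/s and mode = (α−1)/(s−2). Eliminating α = μs,
μs − 1 = m(s−2) ⇒ s(μ−m) = 1−2m ⇒ s = 0.788/0.034 = 23.1765.
So α = μs = 3.24, β = (1−μ)s = 19.93.

α = 3.24, β = 19.93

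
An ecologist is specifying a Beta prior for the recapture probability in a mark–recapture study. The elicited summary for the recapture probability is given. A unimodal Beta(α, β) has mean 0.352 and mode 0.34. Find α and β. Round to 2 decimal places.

With s = α+β: μ = α/s and mode = (α−1)/(s−2). Eliminating α = μs,
μs − 1 = m(s−2) ⇒ s(μ−m) = 1−2m ⇒ s = 0.32/0.012 = 26.6667.
So α = μs = 9.39, β = (1−μ)s = 17.28.

α = 9.39, β = 17.28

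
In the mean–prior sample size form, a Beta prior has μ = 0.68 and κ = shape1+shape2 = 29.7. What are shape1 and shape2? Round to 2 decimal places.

shape1 = 20.20, shape2 = 9.50

Split κ in proportion μ : (1−μ): shape1 = 0.68·29.7 = 20.20, shape2 = 29.7 − 20.20 = 9.50.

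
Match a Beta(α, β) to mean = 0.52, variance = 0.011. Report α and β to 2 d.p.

By moment matching, α+β = μ(1−μ)/σ² − 1 = (0.52·0.48)/0.011 − 1 = 22.6909 − 1 = 21.6909.
Since α/(α+β) = μ, α = 0.52·21.6909 = 11.28 and β = 0.48·21.6909 = 10.41.

α = 11.28, β = 10.41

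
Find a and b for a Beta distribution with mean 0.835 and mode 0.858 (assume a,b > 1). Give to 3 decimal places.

With s = a+b: μ = a/s and mode = (a−1)/(s−2). Eliminating a = μs,
μs − 1 = m(s−2) ⇒ s(μ−m) = 1−2m ⇒ s = -0.716/-0.023 = 31.1304.
So a = μs = 25.994, b = (1−μ)s = 5.137.

a = 25.994, b = 5.137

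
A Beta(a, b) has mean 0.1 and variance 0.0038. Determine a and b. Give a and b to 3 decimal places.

Write ν = a+b; then a = μν and Var = μ(1−μ)/(ν+1).
ν = μ(1−μ)/Var − 1 = 0.09/0.0038 − 1 = 22.6842.
a = 0.1·22.6842 = 2.268, b = 0.9·22.6842 = 20.416.

a = 2.268, b = 20.416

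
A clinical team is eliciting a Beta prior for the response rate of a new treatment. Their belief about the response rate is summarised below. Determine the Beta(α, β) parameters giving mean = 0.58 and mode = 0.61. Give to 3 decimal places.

Let s = α+β. Mean gives α = μs = 0.58s; mode gives (α−1)/(s−2) = 0.61.
Substituting: 0.58s − 1 = 0.61(s−2) = 0.61s − 1.22, so -0.03s = -0.22 and s = 7.3333.
Then α = 0.58×7.3333 = 4.253 and β = s−α = 3.080.

α = 4.253, β = 3.080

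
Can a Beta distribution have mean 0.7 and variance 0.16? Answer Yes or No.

Yes

A Beta with mean μ has variance μ(1−μ)/(α+β+1) < μ(1−μ).
Here μ(1−μ) = 0.7×0.3 = 0.21, and 0.16 < 0.21.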